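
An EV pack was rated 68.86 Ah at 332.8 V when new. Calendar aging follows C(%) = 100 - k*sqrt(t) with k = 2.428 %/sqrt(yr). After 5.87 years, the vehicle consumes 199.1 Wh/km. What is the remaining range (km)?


Step 1: capacity retention = 100 - 2.428 * sqrt(5.87) = 100 - 2.428 * 2.4228 = 94.117%
Step 2: C_now = 68.86 * 94.117/100 = 64.809 Ah
Step 3: E_pack = V * C_now = 332.8 * 64.809 = 21568 Wh
Step 4: range = E_pack / consumption = 21568 / 199.1 = 108.3 km

108.3 km


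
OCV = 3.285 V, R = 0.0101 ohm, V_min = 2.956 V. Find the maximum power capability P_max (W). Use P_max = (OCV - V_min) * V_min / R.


dV = OCV - V_min = 0.329 V (so I_max = dV / R)
P_max = dV * V_min / R = 0.329 * 2.956 / 0.0101 = 96.29 W

96.29 W


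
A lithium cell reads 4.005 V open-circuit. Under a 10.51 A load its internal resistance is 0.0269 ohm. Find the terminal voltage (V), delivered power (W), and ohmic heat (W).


Step 1: V_terminal = OCV - I*R = 4.005 - 10.51 * 0.0269 = 3.7223 V
Step 2: P_out = V_terminal * I = 3.7223 * 10.51 = 39.12 W
Step 3: Q = I^2 * R = 10.51^2 * 0.0269 = 2.971 W

V=3.7223 V, P=39.12 W, Q=2.971 W


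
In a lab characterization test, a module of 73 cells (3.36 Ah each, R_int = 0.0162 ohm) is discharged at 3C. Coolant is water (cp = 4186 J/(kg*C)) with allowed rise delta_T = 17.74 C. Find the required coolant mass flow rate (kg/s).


Step 1: I = 3 * 3.36 = 10.08 A
Step 2: Q_cell = I^2 * R = 10.08^2 * 0.0162 = 1.646 W
Step 3: Q_total = 73 * 1.646 = 120.16 W
Step 4: m_dot = Q_total / (cp * dT) = 120.16 / (4186 * 17.74) = 0.001618 kg/s

0.001618 kg/s


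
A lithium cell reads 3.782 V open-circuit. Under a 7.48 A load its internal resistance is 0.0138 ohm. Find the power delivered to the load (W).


Step 1: V_terminal = OCV - I*R = 3.782 - 7.48 * 0.0138 = 3.6788 V
Step 2: P_out = V_terminal * I = 3.6788 * 7.48 = 27.52 W

27.52 W


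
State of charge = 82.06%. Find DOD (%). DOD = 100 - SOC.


Complement of SOC: DOD = 100% - 82.06% = 17.94%

17.94%


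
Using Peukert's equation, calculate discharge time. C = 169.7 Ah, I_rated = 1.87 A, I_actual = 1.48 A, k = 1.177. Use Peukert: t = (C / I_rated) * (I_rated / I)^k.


t_rated = C / I_rated = 169.7 / 1.87 = 90.749 hr
(I_rated/I)^k = (1.2635)^1.177 = 1.3169
t = t_rated * (I_rated/I)^k = 90.749 * 1.3169 = 119.5 hr

119.5 hr


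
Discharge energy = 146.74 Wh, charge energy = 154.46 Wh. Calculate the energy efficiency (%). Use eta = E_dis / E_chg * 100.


Round-trip efficiency = 146.74/154.46 * 100% = 95.00%

95.00%


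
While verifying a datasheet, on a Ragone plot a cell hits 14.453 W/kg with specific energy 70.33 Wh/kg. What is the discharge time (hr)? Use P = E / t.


t = E / P = 70.33 / 14.453 = 4.866 hr

4.866 hr


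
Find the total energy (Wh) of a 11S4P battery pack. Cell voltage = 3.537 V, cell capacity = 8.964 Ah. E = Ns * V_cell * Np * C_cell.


V_pack = 11 * 3.537 = 38.907 V
C_pack = 4 * 8.964 = 35.856 Ah
E = V_pack * C_pack = 38.907 * 35.856 = 1395 Wh

1395 Wh


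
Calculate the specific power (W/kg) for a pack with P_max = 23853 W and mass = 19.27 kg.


SP = P / m = 23853 / 19.27 = 1238 W/kg

1238 W/kg


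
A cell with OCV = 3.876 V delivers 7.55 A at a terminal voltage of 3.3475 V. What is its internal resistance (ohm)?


R = (OCV - V) / I = (3.876 - 3.3475) / 7.55 = 0.07000 ohm

0.07000 ohm


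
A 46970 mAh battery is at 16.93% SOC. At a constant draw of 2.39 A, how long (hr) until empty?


Convert: C_total = 46970 mAh = 46.97 Ah
Step 1: remaining = SOC/100 * C_total = 16.93/100 * 46.97 = 7.952 Ah
Step 2: t = remaining / I = 7.952 / 2.39 = 3.327 hr

3.327 hr


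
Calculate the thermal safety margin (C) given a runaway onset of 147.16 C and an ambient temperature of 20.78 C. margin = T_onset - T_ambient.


margin = T_onset - T_ambient = 147.16 - 20.78 = 126.38 C

126.38 C


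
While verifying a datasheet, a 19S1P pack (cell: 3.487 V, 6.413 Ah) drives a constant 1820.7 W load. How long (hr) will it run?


Step 1: E_pack = Ns * V_cell * Np * C_cell = 19 * 3.487 * 1 * 6.413 = 424.88 Wh
Step 2: t = E_pack / P = 424.88 / 1820.7 = 0.2334 hr

0.2334 hr


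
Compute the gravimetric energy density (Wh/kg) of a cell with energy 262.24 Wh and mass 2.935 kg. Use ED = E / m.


ED = E / m = 262.24 / 2.935 = 89.35 Wh/kg

89.35 Wh/kg


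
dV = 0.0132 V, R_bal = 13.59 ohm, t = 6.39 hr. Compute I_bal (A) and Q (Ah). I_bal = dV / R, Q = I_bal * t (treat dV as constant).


First, Ohm's law: I_bal = 0.0132 V / 13.59 ohm = 9.7130e-04 A
Then Q = I * t = 9.7130e-04 A * 6.39 hr = 0.006207 Ah

I=9.7130e-04 A, Q=0.006207 Ah


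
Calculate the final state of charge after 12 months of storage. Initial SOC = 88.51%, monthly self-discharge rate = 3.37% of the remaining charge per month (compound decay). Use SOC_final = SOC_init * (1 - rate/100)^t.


decay = (1 - 3.37/100)^12 = 0.66274
SOC_final = 88.51 * 0.66274 = 58.66%

58.66%


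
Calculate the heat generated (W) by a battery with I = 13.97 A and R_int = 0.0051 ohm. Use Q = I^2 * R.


Q = I^2 * R = 13.97^2 * 0.0051 = 0.9953 W

0.9953 W


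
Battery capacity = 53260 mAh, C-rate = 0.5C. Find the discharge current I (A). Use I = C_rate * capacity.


Convert: capacity = 53260 mAh = 53.26 Ah
At 0.5C: I = 0.5 * 53.26 Ah = 26.63 A

26.63 A


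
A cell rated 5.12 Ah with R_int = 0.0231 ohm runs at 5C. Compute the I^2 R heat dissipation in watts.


Step 1: I = C_rate * capacity = 5 * 5.12 = 25.6 A
Step 2: Q = I^2 * R = 25.6^2 * 0.0231 = 655.36 * 0.0231 = 15.14 W

15.14 W


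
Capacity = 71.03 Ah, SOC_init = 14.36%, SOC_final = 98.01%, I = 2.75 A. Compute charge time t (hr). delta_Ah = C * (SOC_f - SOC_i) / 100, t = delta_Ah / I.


delta_Ah = 71.03 * (98.01 - 14.36) / 100 = 59.417 Ah
t = delta_Ah / I = 59.417 / 2.75 = 21.61 hr

21.61 hr


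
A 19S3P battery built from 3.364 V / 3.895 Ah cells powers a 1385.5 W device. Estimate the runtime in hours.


Step 1: E_pack = Ns * V_cell * Np * C_cell = 19 * 3.364 * 3 * 3.895 = 746.86 Wh
Step 2: t = E_pack / P = 746.86 / 1385.5 = 0.5391 hr

0.5391 hr


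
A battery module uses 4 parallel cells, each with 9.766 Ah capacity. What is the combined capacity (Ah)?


C_total = 4 * 9.766 = 39.064 Ah

39.064 Ah


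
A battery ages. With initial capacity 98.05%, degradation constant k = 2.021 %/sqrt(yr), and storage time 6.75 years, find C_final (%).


Step 1: sqrt(6.75 yr) = 2.5981
Step 2: drop = 2.021 * 2.5981 = 5.2508
Step 3: C_final = 98.05 - 5.2508 = 92.80%

92.80%


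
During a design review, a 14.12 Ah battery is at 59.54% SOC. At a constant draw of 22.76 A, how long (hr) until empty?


Step 1: remaining = SOC/100 * C_total = 59.54/100 * 14.12 = 8.407 Ah
Step 2: t = remaining / I = 8.407 / 22.76 = 0.3694 hr

0.3694 hr


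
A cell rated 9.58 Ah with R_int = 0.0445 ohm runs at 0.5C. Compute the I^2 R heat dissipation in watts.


Step 1: I = C_rate * capacity = 0.5 * 9.58 = 4.79 A
Step 2: Q = I^2 * R = 4.79^2 * 0.0445 = 22.944 * 0.0445 = 1.021 W

1.021 W


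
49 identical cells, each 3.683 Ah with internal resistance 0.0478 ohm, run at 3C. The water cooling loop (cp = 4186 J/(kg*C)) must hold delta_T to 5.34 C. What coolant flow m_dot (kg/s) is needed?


Step 1: I = 3 * 3.683 = 11.049 A
Step 2: Q_cell = I^2 * R = 11.049^2 * 0.0478 = 5.8354 W
Step 3: Q_total = 49 * 5.8354 = 285.93 W
Step 4: m_dot = Q_total / (cp * dT) = 285.93 / (4186 * 5.34) = 0.01279 kg/s

0.01279 kg/s


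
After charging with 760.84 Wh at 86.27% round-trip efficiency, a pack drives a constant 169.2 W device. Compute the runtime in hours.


Step 1: E_discharge = eta/100 * E_charge = 86.27/100 * 760.84 = 656.38 Wh
Step 2: t = E_discharge / P = 656.38 / 169.2 = 3.879 hr

3.879 hr


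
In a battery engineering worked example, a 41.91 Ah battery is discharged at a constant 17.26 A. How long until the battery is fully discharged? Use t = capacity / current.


t = capacity / current = 41.91 / 17.26 = 2.428 hr

2.428 hr


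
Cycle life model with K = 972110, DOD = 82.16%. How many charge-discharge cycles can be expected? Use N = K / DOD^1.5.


Step 1: DOD^1.5 = 82.16^1.5 = 744.72
Step 2: N = 972110 / 744.72 = 1305 cycles

1305 cycles


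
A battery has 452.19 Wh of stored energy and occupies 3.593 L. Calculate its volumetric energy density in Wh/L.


Volumetric ED = 452.19 Wh / 3.593 L = 125.9 Wh/L

125.9 Wh/L


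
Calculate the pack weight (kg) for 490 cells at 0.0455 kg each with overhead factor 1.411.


m_pack = n * m_cell * overhead = 490 * 0.0455 * 1.411 = 31.46 kg

31.46 kg


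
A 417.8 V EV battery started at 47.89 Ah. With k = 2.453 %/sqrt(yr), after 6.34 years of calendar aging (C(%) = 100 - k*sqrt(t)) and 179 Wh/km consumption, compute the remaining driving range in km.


Step 1: capacity retention = 100 - 2.453 * sqrt(6.34) = 100 - 2.453 * 2.5179 = 93.824%
Step 2: C_now = 47.89 * 93.824/100 = 44.932 Ah
Step 3: E_pack = V * C_now = 417.8 * 44.932 = 18773 Wh
Step 4: range = E_pack / consumption = 18773 / 179 = 104.9 km

104.9 km


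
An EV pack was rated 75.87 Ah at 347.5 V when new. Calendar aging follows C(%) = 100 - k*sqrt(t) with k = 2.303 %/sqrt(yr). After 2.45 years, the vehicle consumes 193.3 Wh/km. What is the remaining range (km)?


Step 1: capacity retention = 100 - 2.303 * sqrt(2.45) = 100 - 2.303 * 1.5652 = 96.395%
Step 2: C_now = 75.87 * 96.395/100 = 73.135 Ah
Step 3: E_pack = V * C_now = 347.5 * 73.135 = 25414 Wh
Step 4: range = E_pack / consumption = 25414 / 193.3 = 131.5 km

131.5 km


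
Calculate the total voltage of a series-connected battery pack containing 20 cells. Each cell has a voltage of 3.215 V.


Series voltages add: 20 * 3.215 V = 64.3 V

64.3 V


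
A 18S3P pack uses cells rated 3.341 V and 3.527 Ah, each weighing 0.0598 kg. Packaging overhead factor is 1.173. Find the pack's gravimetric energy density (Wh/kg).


Step 1: V_pack = 18 * 3.341 = 60.138 V
Step 2: C_pack = 3 * 3.527 = 10.581 Ah
Step 3: E_pack = V_pack * C_pack = 60.138 * 10.581 = 636.32 Wh
Step 4: m_pack = 18 * 3 * 0.0598 * 1.173 = 3.7879 kg
Step 5: ED = E_pack / m_pack = 636.32 / 3.7879 = 168.0 Wh/kg

168.0 Wh/kg


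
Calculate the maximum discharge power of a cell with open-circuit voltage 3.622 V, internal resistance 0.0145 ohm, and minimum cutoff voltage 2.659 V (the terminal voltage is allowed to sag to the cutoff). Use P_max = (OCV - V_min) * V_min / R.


P_max = (OCV - V_min) * V_min / R = (3.622 - 2.659) * 2.659 / 0.0145 = 0.963 * 2.659 / 0.0145 = 176.6 W

176.6 W


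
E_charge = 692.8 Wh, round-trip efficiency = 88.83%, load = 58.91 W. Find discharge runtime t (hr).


Step 1: E_discharge = eta/100 * E_charge = 88.83/100 * 692.8 = 615.41 Wh
Step 2: t = E_discharge / P = 615.41 / 58.91 = 10.45 hr

10.45 hr


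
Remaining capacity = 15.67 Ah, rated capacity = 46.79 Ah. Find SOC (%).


SOC = (remaining / total) * 100 = (15.67 / 46.79) * 100 = 33.49%

33.49%


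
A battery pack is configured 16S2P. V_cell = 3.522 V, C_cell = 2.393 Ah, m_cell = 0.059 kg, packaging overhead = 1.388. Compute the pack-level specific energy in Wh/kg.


Step 1: V_pack = 16 * 3.522 = 56.352 V
Step 2: C_pack = 2 * 2.393 = 4.786 Ah
Step 3: E_pack = V_pack * C_pack = 56.352 * 4.786 = 269.7 Wh
Step 4: m_pack = 16 * 2 * 0.059 * 1.388 = 2.6205 kg
Step 5: ED = E_pack / m_pack = 269.7 / 2.6205 = 102.9 Wh/kg

102.9 Wh/kg


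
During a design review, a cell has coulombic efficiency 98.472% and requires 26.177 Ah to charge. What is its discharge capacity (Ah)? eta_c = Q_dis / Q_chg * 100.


Q_dis = eta/100 * Q_chg = 98.472/100 * 26.177 = 25.78 Ah

25.78 Ah


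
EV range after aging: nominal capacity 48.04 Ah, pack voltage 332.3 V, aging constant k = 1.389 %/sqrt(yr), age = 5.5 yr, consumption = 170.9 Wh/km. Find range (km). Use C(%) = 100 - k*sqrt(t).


Step 1: capacity retention = 100 - 1.389 * sqrt(5.5) = 100 - 1.389 * 2.3452 = 96.743%
Step 2: C_now = 48.04 * 96.743/100 = 46.475 Ah
Step 3: E_pack = V * C_now = 332.3 * 46.475 = 15444 Wh
Step 4: range = E_pack / consumption = 15444 / 170.9 = 90.37 km

90.37 km


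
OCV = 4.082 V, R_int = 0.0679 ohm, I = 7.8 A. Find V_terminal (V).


IR drop = 7.8 * 0.0679 = 0.52962 V
V = 4.082 - 0.52962 = 3.552 V

3.552 V


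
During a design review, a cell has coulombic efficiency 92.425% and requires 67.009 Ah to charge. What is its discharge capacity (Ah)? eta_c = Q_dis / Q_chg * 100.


Q_dis = eta/100 * Q_chg = 92.425/100 * 67.009 = 61.93 Ah

61.93 Ah


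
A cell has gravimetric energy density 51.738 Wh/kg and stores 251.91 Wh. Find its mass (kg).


m = E / ED = 251.91 / 51.738 = 4.869 kg

4.869 kg


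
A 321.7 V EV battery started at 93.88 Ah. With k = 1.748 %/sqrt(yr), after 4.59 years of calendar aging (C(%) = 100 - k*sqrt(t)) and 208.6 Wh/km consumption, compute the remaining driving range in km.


Step 1: capacity retention = 100 - 1.748 * sqrt(4.59) = 100 - 1.748 * 2.1424 = 96.255%
Step 2: C_now = 93.88 * 96.255/100 = 90.364 Ah
Step 3: E_pack = V * C_now = 321.7 * 90.364 = 29070 Wh
Step 4: range = E_pack / consumption = 29070 / 208.6 = 139.4 km

139.4 km


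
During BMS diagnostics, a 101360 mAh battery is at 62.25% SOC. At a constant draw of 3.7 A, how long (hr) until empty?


Convert: C_total = 101360 mAh = 101.36 Ah
Step 1: remaining = SOC/100 * C_total = 62.25/100 * 101.36 = 63.097 Ah
Step 2: t = remaining / I = 63.097 / 3.7 = 17.05 hr

17.05 hr


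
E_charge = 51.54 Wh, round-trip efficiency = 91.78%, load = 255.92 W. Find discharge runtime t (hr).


Step 1: E_discharge = eta/100 * E_charge = 91.78/100 * 51.54 = 47.303 Wh
Step 2: t = E_discharge / P = 47.303 / 255.92 = 0.1848 hr

0.1848 hr


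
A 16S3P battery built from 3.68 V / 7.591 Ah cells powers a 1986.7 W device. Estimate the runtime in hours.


Step 1: E_pack = Ns * V_cell * Np * C_cell = 16 * 3.68 * 3 * 7.591 = 1340.9 Wh
Step 2: t = E_pack / P = 1340.9 / 1986.7 = 0.6749 hr

0.6749 hr


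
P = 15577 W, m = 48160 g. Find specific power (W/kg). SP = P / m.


Convert: m = 48160 g = 48.16 kg
SP = P / m = 15577 / 48.16 = 323.4 W/kg

323.4 W/kg


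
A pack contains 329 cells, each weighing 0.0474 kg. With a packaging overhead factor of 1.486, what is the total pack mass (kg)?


Cell mass sum = 329 * 0.0474 = 15.595 kg
With overhead 1.486: m_pack = 15.595 * 1.486 = 23.17 kg

23.17 kg


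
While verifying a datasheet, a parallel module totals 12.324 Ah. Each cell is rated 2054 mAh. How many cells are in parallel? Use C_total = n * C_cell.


Convert: C_cell = 2054 mAh = 2.054 Ah
n = C_total / C_cell = 12.324 / 2.054 = 6

6


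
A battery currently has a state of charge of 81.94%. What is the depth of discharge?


DOD = 100 - SOC = 100 - 81.94 = 18.06%

18.06%


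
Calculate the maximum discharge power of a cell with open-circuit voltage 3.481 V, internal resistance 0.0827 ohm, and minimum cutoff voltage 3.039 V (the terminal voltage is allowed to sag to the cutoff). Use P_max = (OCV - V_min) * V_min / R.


dV = OCV - V_min = 0.442 V (so I_max = dV / R)
P_max = dV * V_min / R = 0.442 * 3.039 / 0.0827 = 16.24 W

16.24 W


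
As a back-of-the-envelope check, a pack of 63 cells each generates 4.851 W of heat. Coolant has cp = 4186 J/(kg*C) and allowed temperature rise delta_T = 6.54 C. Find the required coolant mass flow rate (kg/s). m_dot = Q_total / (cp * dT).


Q_total = 63 * 4.851 = 305.61 W
m_dot = Q_total / (cp * dT) = 305.61 / (4186 * 6.54) = 0.01116 kg/s

0.01116 kg/s


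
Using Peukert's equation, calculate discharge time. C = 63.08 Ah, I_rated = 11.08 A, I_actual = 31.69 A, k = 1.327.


t_rated = C / I_rated = 63.08 / 11.08 = 5.6931 hr
(I_rated/I)^k = (0.34964)^1.327 = 0.24796
t = t_rated * (I_rated/I)^k = 5.6931 * 0.24796 = 1.412 hr

1.412 hr


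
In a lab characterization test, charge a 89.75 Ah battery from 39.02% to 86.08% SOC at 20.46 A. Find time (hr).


Step 1: dSOC = 86.08% - 39.02% = 47.06%
Step 2: delta_Ah = 89.75 * 47.06 / 100 = 42.236 Ah
Step 3: t = 42.236 / 20.46 = 2.064 hr

2.064 hr


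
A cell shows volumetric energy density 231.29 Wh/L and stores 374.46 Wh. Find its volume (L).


V = E / ED = 374.46 / 231.29 = 1.619 L

1.619 L


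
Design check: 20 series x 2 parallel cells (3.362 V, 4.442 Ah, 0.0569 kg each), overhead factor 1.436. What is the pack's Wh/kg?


Step 1: V_pack = 20 * 3.362 = 67.24 V
Step 2: C_pack = 2 * 4.442 = 8.884 Ah
Step 3: E_pack = V_pack * C_pack = 67.24 * 8.884 = 597.36 Wh
Step 4: m_pack = 20 * 2 * 0.0569 * 1.436 = 3.2683 kg
Step 5: ED = E_pack / m_pack = 597.36 / 3.2683 = 182.8 Wh/kg

182.8 Wh/kg


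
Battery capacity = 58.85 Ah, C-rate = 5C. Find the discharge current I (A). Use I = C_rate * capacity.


At 5C: I = 5 * 58.85 Ah = 294.25 A

294.25 A


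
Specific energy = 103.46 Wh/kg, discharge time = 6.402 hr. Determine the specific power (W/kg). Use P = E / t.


Specific power = 103.46 Wh/kg / 6.402 hr = 16.16 W/kg

16.16 W/kg


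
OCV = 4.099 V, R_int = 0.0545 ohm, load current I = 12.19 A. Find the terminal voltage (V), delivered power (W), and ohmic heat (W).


Step 1: V_terminal = OCV - I*R = 4.099 - 12.19 * 0.0545 = 3.4346 V
Step 2: P_out = V_terminal * I = 3.4346 * 12.19 = 41.87 W
Step 3: Q = I^2 * R = 12.19^2 * 0.0545 = 8.098 W

V=3.4346 V, P=41.87 W, Q=8.098 W


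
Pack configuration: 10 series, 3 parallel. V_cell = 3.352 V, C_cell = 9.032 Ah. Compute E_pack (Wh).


E = Ns * Vcell * Np * Ccell = 10 * 3.352 * 3 * 9.032 = 908.3 Wh

908.3 Wh


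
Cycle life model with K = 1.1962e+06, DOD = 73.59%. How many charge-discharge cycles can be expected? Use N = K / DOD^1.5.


DOD^1.5 = 631.29
N = K / DOD^1.5 = 1.1962e+06 / 631.29 = 1895

1895 cycles


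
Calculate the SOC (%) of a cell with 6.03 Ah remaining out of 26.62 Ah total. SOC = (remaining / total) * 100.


SOC = (remaining / total) * 100 = (6.03 / 26.62) * 100 = 22.65%

22.65%


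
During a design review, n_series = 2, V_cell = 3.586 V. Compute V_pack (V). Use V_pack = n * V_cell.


With 2 cells in series at 3.586 V each, V_pack = 7.172 V

7.172 V


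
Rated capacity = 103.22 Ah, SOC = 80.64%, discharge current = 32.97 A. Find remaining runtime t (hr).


Step 1: remaining = SOC/100 * C_total = 80.64/100 * 103.22 = 83.237 Ah
Step 2: t = remaining / I = 83.237 / 32.97 = 2.525 hr

2.525 hr


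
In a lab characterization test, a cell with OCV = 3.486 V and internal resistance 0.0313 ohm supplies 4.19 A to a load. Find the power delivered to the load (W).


Step 1: V_terminal = OCV - I*R = 3.486 - 4.19 * 0.0313 = 3.3549 V
Step 2: P_out = V_terminal * I = 3.3549 * 4.19 = 14.06 W

14.06 W


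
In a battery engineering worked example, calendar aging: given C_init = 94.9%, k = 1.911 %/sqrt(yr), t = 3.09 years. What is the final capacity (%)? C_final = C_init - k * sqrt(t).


Step 1: sqrt(3.09 yr) = 1.7578
Step 2: drop = 1.911 * 1.7578 = 3.3592
Step 3: C_final = 94.9 - 3.3592 = 91.54%

91.54%


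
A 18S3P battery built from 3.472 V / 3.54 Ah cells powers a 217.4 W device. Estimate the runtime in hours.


Step 1: E_pack = Ns * V_cell * Np * C_cell = 18 * 3.472 * 3 * 3.54 = 663.71 Wh
Step 2: t = E_pack / P = 663.71 / 217.4 = 3.053 hr

3.053 hr


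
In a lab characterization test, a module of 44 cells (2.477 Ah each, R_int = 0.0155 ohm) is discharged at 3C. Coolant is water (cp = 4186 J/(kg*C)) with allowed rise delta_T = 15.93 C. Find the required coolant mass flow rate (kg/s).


Step 1: I = 3 * 2.477 = 7.431 A
Step 2: Q_cell = I^2 * R = 7.431^2 * 0.0155 = 0.85591 W
Step 3: Q_total = 44 * 0.85591 = 37.66 W
Step 4: m_dot = Q_total / (cp * dT) = 37.66 / (4186 * 15.93) = 5.648e-04 kg/s

5.648e-04 kg/s


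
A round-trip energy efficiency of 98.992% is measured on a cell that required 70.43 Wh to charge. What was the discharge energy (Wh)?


E_dis = eta/100 * E_chg = 98.992/100 * 70.43 = 69.72 Wh

69.72 Wh


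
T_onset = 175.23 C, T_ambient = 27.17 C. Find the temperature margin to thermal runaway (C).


margin = T_onset - T_ambient = 175.23 - 27.17 = 148.06 C

148.06 C


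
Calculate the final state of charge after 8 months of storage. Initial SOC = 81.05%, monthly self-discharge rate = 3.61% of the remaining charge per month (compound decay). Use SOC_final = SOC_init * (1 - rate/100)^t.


decay = (1 - 3.61/100)^8 = 0.74517
SOC_final = 81.05 * 0.74517 = 60.40%

60.40%


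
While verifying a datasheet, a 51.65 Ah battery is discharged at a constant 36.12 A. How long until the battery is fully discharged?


t = capacity / current = 51.65 / 36.12 = 1.430 hr

1.430 hr


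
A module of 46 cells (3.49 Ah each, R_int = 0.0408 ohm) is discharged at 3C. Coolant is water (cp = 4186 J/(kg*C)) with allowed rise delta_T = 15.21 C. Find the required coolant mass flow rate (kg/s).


Step 1: I = 3 * 3.49 = 10.47 A
Step 2: Q_cell = I^2 * R = 10.47^2 * 0.0408 = 4.4725 W
Step 3: Q_total = 46 * 4.4725 = 205.74 W
Step 4: m_dot = Q_total / (cp * dT) = 205.74 / (4186 * 15.21) = 0.003231 kg/s

0.003231 kg/s


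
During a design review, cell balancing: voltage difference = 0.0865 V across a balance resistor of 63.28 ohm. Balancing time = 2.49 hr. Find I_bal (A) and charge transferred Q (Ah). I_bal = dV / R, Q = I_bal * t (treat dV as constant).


First, Ohm's law: I_bal = 0.0865 V / 63.28 ohm = 0.0013669 A
Then Q = I * t = 0.0013669 A * 2.49 hr = 0.003404 Ah

I=0.0013669 A, Q=0.003404 Ah


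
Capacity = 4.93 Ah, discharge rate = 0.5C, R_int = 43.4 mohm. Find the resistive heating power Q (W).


Convert: R = 43.4 mohm = 0.0434 ohm
Step 1: I = C_rate * capacity = 0.5 * 4.93 = 2.465 A
Step 2: Q = I^2 * R = 2.465^2 * 0.0434 = 6.0762 * 0.0434 = 0.2637 W

0.2637 W


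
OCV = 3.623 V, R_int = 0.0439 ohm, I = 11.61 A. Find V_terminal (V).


V = OCV - I*R = 3.623 - 11.61 * 0.0439 = 3.113 V

3.113 V


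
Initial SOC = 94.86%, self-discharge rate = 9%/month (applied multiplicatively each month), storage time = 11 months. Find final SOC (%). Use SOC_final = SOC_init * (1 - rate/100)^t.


Monthly retention factor = 1 - 9/100 = 0.91
Over 11 months: factor^11 = 0.35437
SOC_final = 94.86 * 0.35437 = 33.62%

33.62%


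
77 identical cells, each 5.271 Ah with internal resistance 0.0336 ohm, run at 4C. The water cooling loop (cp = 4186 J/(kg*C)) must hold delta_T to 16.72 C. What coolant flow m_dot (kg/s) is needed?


Step 1: I = 4 * 5.271 = 21.084 A
Step 2: Q_cell = I^2 * R = 21.084^2 * 0.0336 = 14.936 W
Step 3: Q_total = 77 * 14.936 = 1150.1 W
Step 4: m_dot = Q_total / (cp * dT) = 1150.1 / (4186 * 16.72) = 0.01643 kg/s

0.01643 kg/s


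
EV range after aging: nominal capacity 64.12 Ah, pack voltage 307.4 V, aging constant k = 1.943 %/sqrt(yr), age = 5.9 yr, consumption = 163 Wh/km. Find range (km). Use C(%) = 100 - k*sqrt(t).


Step 1: capacity retention = 100 - 1.943 * sqrt(5.9) = 100 - 1.943 * 2.429 = 95.28%
Step 2: C_now = 64.12 * 95.28/100 = 61.094 Ah
Step 3: E_pack = V * C_now = 307.4 * 61.094 = 18780 Wh
Step 4: range = E_pack / consumption = 18780 / 163 = 115.2 km

115.2 km


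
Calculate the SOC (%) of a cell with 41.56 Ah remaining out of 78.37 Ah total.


SOC = (remaining / total) * 100 = (41.56 / 78.37) * 100 = 53.03%

53.03%


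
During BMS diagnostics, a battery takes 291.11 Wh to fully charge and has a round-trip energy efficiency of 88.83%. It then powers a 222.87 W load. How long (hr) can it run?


Step 1: E_discharge = eta/100 * E_charge = 88.83/100 * 291.11 = 258.59 Wh
Step 2: t = E_discharge / P = 258.59 / 222.87 = 1.160 hr

1.160 hr


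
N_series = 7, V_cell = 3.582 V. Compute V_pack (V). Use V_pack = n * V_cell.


With 7 cells in series at 3.582 V each, V_pack = 25.074 V

25.074 V


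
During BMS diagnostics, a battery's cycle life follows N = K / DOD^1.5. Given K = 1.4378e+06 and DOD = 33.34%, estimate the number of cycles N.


DOD^1.5 = 192.51
N = K / DOD^1.5 = 1.4378e+06 / 192.51 = 7469

7469 cycles


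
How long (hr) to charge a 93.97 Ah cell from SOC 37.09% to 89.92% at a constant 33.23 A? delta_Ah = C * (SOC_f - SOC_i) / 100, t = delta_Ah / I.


Step 1: dSOC = 89.92% - 37.09% = 52.83%
Step 2: delta_Ah = 93.97 * 52.83 / 100 = 49.644 Ah
Step 3: t = 49.644 / 33.23 = 1.494 hr

1.494 hr


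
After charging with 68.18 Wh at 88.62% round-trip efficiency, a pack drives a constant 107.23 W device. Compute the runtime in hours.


Step 1: E_discharge = eta/100 * E_charge = 88.62/100 * 68.18 = 60.421 Wh
Step 2: t = E_discharge / P = 60.421 / 107.23 = 0.5635 hr

0.5635 hr


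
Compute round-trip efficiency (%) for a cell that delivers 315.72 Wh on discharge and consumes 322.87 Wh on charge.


eta_e = E_dis / E_chg * 100 = 315.72 / 322.87 * 100 = 97.79%

97.79%


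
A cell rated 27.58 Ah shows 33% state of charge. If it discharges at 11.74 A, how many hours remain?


Step 1: remaining = SOC/100 * C_total = 33/100 * 27.58 = 9.1014 Ah
Step 2: t = remaining / I = 9.1014 / 11.74 = 0.7752 hr

0.7752 hr


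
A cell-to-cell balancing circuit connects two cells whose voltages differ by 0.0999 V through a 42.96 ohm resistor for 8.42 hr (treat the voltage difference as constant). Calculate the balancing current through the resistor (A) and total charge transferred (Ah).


First, Ohm's law: I_bal = 0.0999 V / 42.96 ohm = 0.0023254 A
Then Q = I * t = 0.0023254 A * 8.42 hr = 0.01958 Ah

I=0.0023254 A, Q=0.01958 Ah


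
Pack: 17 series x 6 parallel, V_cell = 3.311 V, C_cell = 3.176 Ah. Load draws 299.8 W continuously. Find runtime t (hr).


Step 1: E_pack = Ns * V_cell * Np * C_cell = 17 * 3.311 * 6 * 3.176 = 1072.6 Wh
Step 2: t = E_pack / P = 1072.6 / 299.8 = 3.578 hr

3.578 hr


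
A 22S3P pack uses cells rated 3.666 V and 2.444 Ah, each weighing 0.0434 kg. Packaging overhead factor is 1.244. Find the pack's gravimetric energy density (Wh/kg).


Step 1: V_pack = 22 * 3.666 = 80.652 V
Step 2: C_pack = 3 * 2.444 = 7.332 Ah
Step 3: E_pack = V_pack * C_pack = 80.652 * 7.332 = 591.34 Wh
Step 4: m_pack = 22 * 3 * 0.0434 * 1.244 = 3.5633 kg
Step 5: ED = E_pack / m_pack = 591.34 / 3.5633 = 166.0 Wh/kg

166.0 Wh/kg


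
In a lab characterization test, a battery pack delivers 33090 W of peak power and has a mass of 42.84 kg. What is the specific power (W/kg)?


Specific power = 33090 W / 42.84 kg = 772.4 W/kg

772.4 W/kg


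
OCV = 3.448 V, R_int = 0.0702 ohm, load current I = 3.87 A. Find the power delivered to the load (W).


Step 1: V_terminal = OCV - I*R = 3.448 - 3.87 * 0.0702 = 3.1763 V
Step 2: P_out = V_terminal * I = 3.1763 * 3.87 = 12.29 W

12.29 W


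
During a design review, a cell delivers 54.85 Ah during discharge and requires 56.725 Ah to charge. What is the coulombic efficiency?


Coulombic efficiency = 54.85/56.725 * 100% = 96.69%

96.69%


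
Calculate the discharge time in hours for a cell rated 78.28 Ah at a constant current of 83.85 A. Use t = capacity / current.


Runtime = 78.28 Ah / 83.85 A = 0.9336 hr

0.9336 hr


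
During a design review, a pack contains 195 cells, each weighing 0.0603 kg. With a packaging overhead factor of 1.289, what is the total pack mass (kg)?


m_pack = n * m_cell * overhead = 195 * 0.0603 * 1.289 = 15.16 kg

15.16 kg


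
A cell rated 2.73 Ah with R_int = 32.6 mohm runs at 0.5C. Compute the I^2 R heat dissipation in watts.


Convert: R = 32.6 mohm = 0.0326 ohm
Step 1: I = C_rate * capacity = 0.5 * 2.73 = 1.365 A
Step 2: Q = I^2 * R = 1.365^2 * 0.0326 = 1.8632 * 0.0326 = 0.06074 W

0.06074 W


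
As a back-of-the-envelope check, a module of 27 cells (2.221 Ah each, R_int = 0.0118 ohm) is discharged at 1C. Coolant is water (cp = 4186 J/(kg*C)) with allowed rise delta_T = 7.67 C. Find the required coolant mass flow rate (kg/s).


Step 1: I = 1 * 2.221 = 2.221 A
Step 2: Q_cell = I^2 * R = 2.221^2 * 0.0118 = 0.058208 W
Step 3: Q_total = 27 * 0.058208 = 1.5716 W
Step 4: m_dot = Q_total / (cp * dT) = 1.5716 / (4186 * 7.67) = 4.895e-05 kg/s

4.895e-05 kg/s


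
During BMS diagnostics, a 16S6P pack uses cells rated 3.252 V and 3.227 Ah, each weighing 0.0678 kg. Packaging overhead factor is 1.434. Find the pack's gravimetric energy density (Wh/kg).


Step 1: V_pack = 16 * 3.252 = 52.032 V
Step 2: C_pack = 6 * 3.227 = 19.362 Ah
Step 3: E_pack = V_pack * C_pack = 52.032 * 19.362 = 1007.4 Wh
Step 4: m_pack = 16 * 6 * 0.0678 * 1.434 = 9.3336 kg
Step 5: ED = E_pack / m_pack = 1007.4 / 9.3336 = 107.9 Wh/kg

107.9 Wh/kg


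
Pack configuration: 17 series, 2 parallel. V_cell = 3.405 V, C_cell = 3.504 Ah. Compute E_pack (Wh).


E = Ns * Vcell * Np * Ccell = 17 * 3.405 * 2 * 3.504 = 405.7 Wh

405.7 Wh


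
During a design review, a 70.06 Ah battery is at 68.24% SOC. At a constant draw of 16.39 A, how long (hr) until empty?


Step 1: remaining = SOC/100 * C_total = 68.24/100 * 70.06 = 47.809 Ah
Step 2: t = remaining / I = 47.809 / 16.39 = 2.917 hr

2.917 hr


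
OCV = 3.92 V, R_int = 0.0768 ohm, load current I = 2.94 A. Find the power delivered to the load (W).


Step 1: V_terminal = OCV - I*R = 3.92 - 2.94 * 0.0768 = 3.6942 V
Step 2: P_out = V_terminal * I = 3.6942 * 2.94 = 10.86 W

10.86 W


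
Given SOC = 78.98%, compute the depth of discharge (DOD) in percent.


DOD = 100 - SOC = 100 - 78.98 = 21.02%

21.02%


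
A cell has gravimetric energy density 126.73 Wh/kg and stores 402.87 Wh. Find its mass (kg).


m = E / ED = 402.87 / 126.73 = 3.179 kg

3.179 kg


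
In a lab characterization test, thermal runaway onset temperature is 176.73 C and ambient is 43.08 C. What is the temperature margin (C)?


Safety margin = 176.73 C - 43.08 C = 133.65 C

133.65 C


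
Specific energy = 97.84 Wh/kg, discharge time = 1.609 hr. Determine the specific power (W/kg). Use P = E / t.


Specific power = 97.84 Wh/kg / 1.609 hr = 60.81 W/kg

60.81 W/kg


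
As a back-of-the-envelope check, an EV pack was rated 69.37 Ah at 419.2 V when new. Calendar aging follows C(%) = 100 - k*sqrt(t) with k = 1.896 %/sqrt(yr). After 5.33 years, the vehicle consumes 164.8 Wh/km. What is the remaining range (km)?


Step 1: capacity retention = 100 - 1.896 * sqrt(5.33) = 100 - 1.896 * 2.3087 = 95.623%
Step 2: C_now = 69.37 * 95.623/100 = 66.334 Ah
Step 3: E_pack = V * C_now = 419.2 * 66.334 = 27807 Wh
Step 4: range = E_pack / consumption = 27807 / 164.8 = 168.7 km

168.7 km


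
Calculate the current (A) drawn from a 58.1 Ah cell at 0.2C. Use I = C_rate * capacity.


I = C_rate * capacity = 0.2 * 58.1 = 11.62 A

11.62 A


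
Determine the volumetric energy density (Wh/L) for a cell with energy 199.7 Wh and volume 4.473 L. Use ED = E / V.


Volumetric ED = 199.7 Wh / 4.473 L = 44.65 Wh/L

44.65 Wh/L


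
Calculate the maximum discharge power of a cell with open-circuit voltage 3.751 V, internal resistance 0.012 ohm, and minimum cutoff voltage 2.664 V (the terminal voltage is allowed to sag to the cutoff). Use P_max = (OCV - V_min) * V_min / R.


dV = OCV - V_min = 1.087 V (so I_max = dV / R)
P_max = dV * V_min / R = 1.087 * 2.664 / 0.012 = 241.3 W

241.3 W


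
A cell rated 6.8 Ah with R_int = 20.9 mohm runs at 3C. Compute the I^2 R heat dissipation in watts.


Convert: R = 20.9 mohm = 0.0209 ohm
Step 1: I = C_rate * capacity = 3 * 6.8 = 20.4 A
Step 2: Q = I^2 * R = 20.4^2 * 0.0209 = 416.16 * 0.0209 = 8.698 W

8.698 W


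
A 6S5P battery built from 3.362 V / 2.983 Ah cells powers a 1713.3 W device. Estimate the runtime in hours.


Step 1: E_pack = Ns * V_cell * Np * C_cell = 6 * 3.362 * 5 * 2.983 = 300.87 Wh
Step 2: t = E_pack / P = 300.87 / 1713.3 = 0.1756 hr

0.1756 hr


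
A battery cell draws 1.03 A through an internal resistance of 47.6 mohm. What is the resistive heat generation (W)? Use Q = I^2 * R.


Convert: R = 47.6 mohm = 0.0476 ohm
I^2 = 1.0609
Q = 1.0609 * 0.0476 = 0.05050 W

0.05050 W


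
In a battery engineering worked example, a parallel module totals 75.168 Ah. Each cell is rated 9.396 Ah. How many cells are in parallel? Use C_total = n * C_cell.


n = C_total / C_cell = 75.168 / 9.396 = 8

8


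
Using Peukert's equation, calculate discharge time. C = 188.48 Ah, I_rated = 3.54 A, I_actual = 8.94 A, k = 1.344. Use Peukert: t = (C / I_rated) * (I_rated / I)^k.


t_rated = C / I_rated = 188.48 / 3.54 = 53.243 hr
(I_rated/I)^k = (0.39597)^1.344 = 0.28791
t = t_rated * (I_rated/I)^k = 53.243 * 0.28791 = 15.33 hr

15.33 hr


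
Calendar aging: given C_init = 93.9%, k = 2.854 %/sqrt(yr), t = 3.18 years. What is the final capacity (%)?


sqrt(t) = sqrt(3.18) = 1.7833
C_final = 93.9 - 2.854 * 1.7833 = 88.81%

88.81%


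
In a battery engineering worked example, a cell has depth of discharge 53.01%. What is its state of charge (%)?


SOC = 100 - DOD = 100 - 53.01 = 46.99%

46.99%


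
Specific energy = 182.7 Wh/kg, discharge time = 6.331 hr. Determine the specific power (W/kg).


P_specific = E / t = 182.7 / 6.331 = 28.86 W/kg

28.86 W/kg


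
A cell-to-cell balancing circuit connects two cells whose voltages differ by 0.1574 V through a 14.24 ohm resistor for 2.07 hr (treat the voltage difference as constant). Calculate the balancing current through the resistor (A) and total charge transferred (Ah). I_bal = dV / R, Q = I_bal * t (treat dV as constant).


First, Ohm's law: I_bal = 0.1574 V / 14.24 ohm = 0.011053 A
Then Q = I * t = 0.011053 A * 2.07 hr = 0.02288 Ah

I=0.011053 A, Q=0.02288 Ah


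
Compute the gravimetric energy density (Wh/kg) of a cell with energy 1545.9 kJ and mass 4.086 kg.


Convert: E = 1545.9 kJ = 429.42 Wh
ED = E / m = 429.42 / 4.086 = 105.1 Wh/kg

105.1 Wh/kg


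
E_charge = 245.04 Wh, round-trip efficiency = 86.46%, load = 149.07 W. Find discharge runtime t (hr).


Step 1: E_discharge = eta/100 * E_charge = 86.46/100 * 245.04 = 211.86 Wh
Step 2: t = E_discharge / P = 211.86 / 149.07 = 1.421 hr

1.421 hr


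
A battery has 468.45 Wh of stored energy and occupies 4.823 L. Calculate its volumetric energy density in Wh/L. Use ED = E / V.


Volumetric ED = 468.45 Wh / 4.823 L = 97.13 Wh/L

97.13 Wh/L


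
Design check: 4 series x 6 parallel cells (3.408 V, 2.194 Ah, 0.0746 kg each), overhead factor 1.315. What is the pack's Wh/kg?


Step 1: V_pack = 4 * 3.408 = 13.632 V
Step 2: C_pack = 6 * 2.194 = 13.164 Ah
Step 3: E_pack = V_pack * C_pack = 13.632 * 13.164 = 179.45 Wh
Step 4: m_pack = 4 * 6 * 0.0746 * 1.315 = 2.3544 kg
Step 5: ED = E_pack / m_pack = 179.45 / 2.3544 = 76.22 Wh/kg

76.22 Wh/kg


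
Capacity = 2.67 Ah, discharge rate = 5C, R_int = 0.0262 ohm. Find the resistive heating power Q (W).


Step 1: I = C_rate * capacity = 5 * 2.67 = 13.35 A
Step 2: Q = I^2 * R = 13.35^2 * 0.0262 = 178.22 * 0.0262 = 4.669 W

4.669 W


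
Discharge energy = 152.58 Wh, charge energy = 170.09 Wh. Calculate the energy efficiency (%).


Round-trip efficiency = 152.58/170.09 * 100% = 89.71%

89.71%


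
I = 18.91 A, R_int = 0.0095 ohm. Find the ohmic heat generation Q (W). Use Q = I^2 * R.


Q = I^2 * R = 18.91^2 * 0.0095 = 3.397 W

3.397 W


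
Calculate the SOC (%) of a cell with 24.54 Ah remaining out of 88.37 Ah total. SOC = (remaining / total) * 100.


SOC% = 24.54 / 88.37 * 100 = 27.77%

27.77%


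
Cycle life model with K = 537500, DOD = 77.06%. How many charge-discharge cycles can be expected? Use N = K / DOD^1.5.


Step 1: DOD^1.5 = 77.06^1.5 = 676.46
Step 2: N = 537500 / 676.46 = 794.6 cycles

794.6 cycles


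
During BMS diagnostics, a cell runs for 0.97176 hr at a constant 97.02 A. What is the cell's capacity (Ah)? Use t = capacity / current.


C = I * t = 97.02 * 0.97176 = 94.28 Ah

94.28 Ah


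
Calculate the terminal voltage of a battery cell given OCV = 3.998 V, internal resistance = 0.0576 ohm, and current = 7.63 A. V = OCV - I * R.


V = OCV - I*R = 3.998 - 7.63 * 0.0576 = 3.559 V

3.559 V


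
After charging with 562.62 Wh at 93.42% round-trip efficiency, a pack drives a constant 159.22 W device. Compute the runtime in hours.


Step 1: E_discharge = eta/100 * E_charge = 93.42/100 * 562.62 = 525.6 Wh
Step 2: t = E_discharge / P = 525.6 / 159.22 = 3.301 hr

3.301 hr


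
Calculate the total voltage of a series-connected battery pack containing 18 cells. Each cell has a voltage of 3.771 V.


Series voltages add: 18 * 3.771 V = 67.878 V

67.878 V


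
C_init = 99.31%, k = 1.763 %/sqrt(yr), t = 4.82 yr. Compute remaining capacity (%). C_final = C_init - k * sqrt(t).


Step 1: sqrt(4.82 yr) = 2.1954
Step 2: drop = 1.763 * 2.1954 = 3.8705
Step 3: C_final = 99.31 - 3.8705 = 95.44%

95.44%


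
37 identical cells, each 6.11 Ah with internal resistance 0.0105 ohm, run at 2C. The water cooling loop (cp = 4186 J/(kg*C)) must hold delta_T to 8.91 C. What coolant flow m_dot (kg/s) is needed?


Step 1: I = 2 * 6.11 = 12.22 A
Step 2: Q_cell = I^2 * R = 12.22^2 * 0.0105 = 1.5679 W
Step 3: Q_total = 37 * 1.5679 = 58.012 W
Step 4: m_dot = Q_total / (cp * dT) = 58.012 / (4186 * 8.91) = 0.001555 kg/s

0.001555 kg/s


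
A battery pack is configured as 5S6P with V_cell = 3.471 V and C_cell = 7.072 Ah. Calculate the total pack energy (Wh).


V_pack = 5 * 3.471 = 17.355 V
C_pack = 6 * 7.072 = 42.432 Ah
E = V_pack * C_pack = 17.355 * 42.432 = 736.4 Wh

736.4 Wh


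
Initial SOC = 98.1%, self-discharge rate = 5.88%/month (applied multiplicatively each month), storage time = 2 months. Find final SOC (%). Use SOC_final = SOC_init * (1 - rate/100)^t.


Monthly retention factor = 1 - 5.88/100 = 0.9412
Over 2 months: factor^2 = 0.88586
SOC_final = 98.1 * 0.88586 = 86.90%

86.90%


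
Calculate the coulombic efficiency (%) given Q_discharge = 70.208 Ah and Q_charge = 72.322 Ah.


Coulombic efficiency = 70.208/72.322 * 100% = 97.08%

97.08%


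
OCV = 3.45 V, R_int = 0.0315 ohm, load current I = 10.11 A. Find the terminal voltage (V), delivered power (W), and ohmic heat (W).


Step 1: V_terminal = OCV - I*R = 3.45 - 10.11 * 0.0315 = 3.1315 V
Step 2: P_out = V_terminal * I = 3.1315 * 10.11 = 31.66 W
Step 3: Q = I^2 * R = 10.11^2 * 0.0315 = 3.220 W

V=3.1315 V, P=31.66 W, Q=3.220 W


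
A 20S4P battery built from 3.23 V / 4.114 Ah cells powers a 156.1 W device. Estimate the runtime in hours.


Step 1: E_pack = Ns * V_cell * Np * C_cell = 20 * 3.23 * 4 * 4.114 = 1063.1 Wh
Step 2: t = E_pack / P = 1063.1 / 156.1 = 6.810 hr

6.810 hr


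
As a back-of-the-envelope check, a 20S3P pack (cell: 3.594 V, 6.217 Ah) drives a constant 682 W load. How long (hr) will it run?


Step 1: E_pack = Ns * V_cell * Np * C_cell = 20 * 3.594 * 3 * 6.217 = 1340.6 Wh
Step 2: t = E_pack / P = 1340.6 / 682 = 1.966 hr

1.966 hr


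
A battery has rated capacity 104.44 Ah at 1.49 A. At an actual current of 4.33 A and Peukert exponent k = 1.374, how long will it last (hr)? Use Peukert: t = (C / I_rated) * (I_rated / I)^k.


t_rated = C / I_rated = 104.44 / 1.49 = 70.094 hr
(I_rated/I)^k = (0.34411)^1.374 = 0.2309
t = t_rated * (I_rated/I)^k = 70.094 * 0.2309 = 16.18 hr

16.18 hr


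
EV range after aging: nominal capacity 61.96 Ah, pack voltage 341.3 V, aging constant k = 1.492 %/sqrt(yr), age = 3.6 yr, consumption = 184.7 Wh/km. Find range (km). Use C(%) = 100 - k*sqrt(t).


Step 1: capacity retention = 100 - 1.492 * sqrt(3.6) = 100 - 1.492 * 1.8974 = 97.169%
Step 2: C_now = 61.96 * 97.169/100 = 60.206 Ah
Step 3: E_pack = V * C_now = 341.3 * 60.206 = 20548 Wh
Step 4: range = E_pack / consumption = 20548 / 184.7 = 111.3 km

111.3 km


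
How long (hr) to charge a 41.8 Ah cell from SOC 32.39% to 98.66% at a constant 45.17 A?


Step 1: dSOC = 98.66% - 32.39% = 66.27%
Step 2: delta_Ah = 41.8 * 66.27 / 100 = 27.701 Ah
Step 3: t = 27.701 / 45.17 = 0.6133 hr

0.6133 hr


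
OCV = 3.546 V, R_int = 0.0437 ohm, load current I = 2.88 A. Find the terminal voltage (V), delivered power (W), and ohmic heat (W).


Step 1: V_terminal = OCV - I*R = 3.546 - 2.88 * 0.0437 = 3.4201 V
Step 2: P_out = V_terminal * I = 3.4201 * 2.88 = 9.850 W
Step 3: Q = I^2 * R = 2.88^2 * 0.0437 = 0.3625 W

V=3.4201 V, P=9.850 W, Q=0.3625 W
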